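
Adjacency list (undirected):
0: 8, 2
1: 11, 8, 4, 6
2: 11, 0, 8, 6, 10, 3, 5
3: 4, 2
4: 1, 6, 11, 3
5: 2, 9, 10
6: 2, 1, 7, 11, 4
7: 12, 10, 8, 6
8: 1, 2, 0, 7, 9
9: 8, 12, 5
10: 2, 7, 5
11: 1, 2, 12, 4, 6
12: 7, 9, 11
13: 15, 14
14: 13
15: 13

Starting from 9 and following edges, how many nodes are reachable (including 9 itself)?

BFS from 9 visits: 9, 8, 12, 5, 1, 2, 0, 7, 11, 10, 4, 6, 3
Reachable nodes: 13 of 16 total.

13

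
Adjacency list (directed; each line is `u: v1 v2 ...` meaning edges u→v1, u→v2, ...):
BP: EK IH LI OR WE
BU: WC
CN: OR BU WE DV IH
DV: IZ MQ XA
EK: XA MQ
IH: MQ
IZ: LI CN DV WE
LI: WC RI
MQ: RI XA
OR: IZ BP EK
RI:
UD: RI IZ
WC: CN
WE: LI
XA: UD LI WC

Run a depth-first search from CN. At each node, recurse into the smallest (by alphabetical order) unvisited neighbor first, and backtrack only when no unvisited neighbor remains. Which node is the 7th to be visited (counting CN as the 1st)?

RI

Visit CN
CN → BU
BU → WC
CN → DV
DV → IZ
IZ → LI
LI → RI
IZ → WE
DV → MQ
MQ → XA
XA → UD
CN → IH
CN → OR
OR → BP
BP → EK

Visit order: CN, BU, WC, DV, IZ, LI, RI, WE, MQ, XA, UD, IH, OR, BP, EK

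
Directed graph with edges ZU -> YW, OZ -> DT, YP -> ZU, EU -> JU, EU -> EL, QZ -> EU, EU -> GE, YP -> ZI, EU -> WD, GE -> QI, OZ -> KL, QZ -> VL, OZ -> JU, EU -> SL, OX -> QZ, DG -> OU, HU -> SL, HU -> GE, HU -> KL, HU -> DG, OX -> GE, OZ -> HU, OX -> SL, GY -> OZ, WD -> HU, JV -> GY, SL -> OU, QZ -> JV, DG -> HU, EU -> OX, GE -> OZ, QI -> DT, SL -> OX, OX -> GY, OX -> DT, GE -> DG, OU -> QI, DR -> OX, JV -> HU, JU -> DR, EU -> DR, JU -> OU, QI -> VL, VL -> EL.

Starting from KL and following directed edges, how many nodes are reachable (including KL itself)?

BFS from KL visits: KL
Reachable nodes: 1 of 23 total.

1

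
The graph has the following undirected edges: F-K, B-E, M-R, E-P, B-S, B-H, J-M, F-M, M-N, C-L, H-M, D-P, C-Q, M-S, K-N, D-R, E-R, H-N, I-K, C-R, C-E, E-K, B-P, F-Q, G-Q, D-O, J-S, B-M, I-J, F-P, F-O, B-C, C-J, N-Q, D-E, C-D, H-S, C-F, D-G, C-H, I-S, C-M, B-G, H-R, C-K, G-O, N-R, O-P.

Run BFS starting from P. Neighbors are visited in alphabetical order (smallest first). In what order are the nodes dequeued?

P -> B -> D -> E -> F -> O -> C -> G -> H -> M -> S -> R -> K -> Q -> J -> L -> N -> I

Visit P; enqueue B, D, E, F, O → queue [B, D, E, F, O]
Visit B; enqueue C, G, H, M, S → queue [D, E, F, O, C, G, H, M, S]
Visit D; enqueue R → queue [E, F, O, C, G, H, M, S, R]
Visit E; enqueue K → queue [F, O, C, G, H, M, S, R, K]
Visit F; enqueue Q → queue [O, C, G, H, M, S, R, K, Q]
Visit O → queue [C, G, H, M, S, R, K, Q]
Visit C; enqueue J, L → queue [G, H, M, S, R, K, Q, J, L]
Visit G → queue [H, M, S, R, K, Q, J, L]
Visit H; enqueue N → queue [M, S, R, K, Q, J, L, N]
Visit M → queue [S, R, K, Q, J, L, N]
Visit S; enqueue I → queue [R, K, Q, J, L, N, I]
Visit R → queue [K, Q, J, L, N, I]
Visit K → queue [Q, J, L, N, I]
Visit Q → queue [J, L, N, I]
Visit J → queue [L, N, I]
Visit L → queue [N, I]
Visit N → queue [I]
Visit I → queue []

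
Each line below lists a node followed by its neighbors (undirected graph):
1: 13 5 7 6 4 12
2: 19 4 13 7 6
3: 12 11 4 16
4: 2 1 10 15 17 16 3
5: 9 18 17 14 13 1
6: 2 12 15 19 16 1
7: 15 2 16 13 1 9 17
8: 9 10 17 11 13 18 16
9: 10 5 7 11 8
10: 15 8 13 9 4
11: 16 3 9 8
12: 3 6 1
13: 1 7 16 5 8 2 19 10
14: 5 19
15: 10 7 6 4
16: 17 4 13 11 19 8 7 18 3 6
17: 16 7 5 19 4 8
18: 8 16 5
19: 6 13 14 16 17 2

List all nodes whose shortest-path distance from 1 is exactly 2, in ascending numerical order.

Level 0: 1
Level 1: 4, 5, 6, 7, 12, 13
Level 2: 2, 3, 8, 9, 10, 14, 15, 16, 17, 18, 19
Level 3: 11

2, 3, 8, 9, 10, 14, 15, 16, 17, 18, 19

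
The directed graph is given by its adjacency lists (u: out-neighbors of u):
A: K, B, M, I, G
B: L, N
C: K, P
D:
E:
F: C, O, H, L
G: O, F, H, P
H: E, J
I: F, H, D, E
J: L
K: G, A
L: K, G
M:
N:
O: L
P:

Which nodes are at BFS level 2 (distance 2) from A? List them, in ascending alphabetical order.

D, E, F, H, L, N, O, P

Level 0: A
Level 1: B, G, I, K, M
Level 2: D, E, F, H, L, N, O, P
Level 3: C, J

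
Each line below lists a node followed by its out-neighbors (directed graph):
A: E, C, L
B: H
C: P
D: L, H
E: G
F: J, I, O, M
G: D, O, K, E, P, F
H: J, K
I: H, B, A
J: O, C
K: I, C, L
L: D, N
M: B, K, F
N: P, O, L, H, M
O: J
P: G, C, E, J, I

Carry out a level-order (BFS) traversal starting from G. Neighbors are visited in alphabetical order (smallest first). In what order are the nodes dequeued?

G -> D -> E -> F -> K -> O -> P -> H -> L -> I -> J -> M -> C -> N -> A -> B

Visit G; enqueue D, E, F, K, O, P → queue [D, E, F, K, O, P]
Visit D; enqueue H, L → queue [E, F, K, O, P, H, L]
Visit E → queue [F, K, O, P, H, L]
Visit F; enqueue I, J, M → queue [K, O, P, H, L, I, J, M]
Visit K; enqueue C → queue [O, P, H, L, I, J, M, C]
Visit O → queue [P, H, L, I, J, M, C]
Visit P → queue [H, L, I, J, M, C]
Visit H → queue [L, I, J, M, C]
Visit L; enqueue N → queue [I, J, M, C, N]
Visit I; enqueue A, B → queue [J, M, C, N, A, B]
Visit J → queue [M, C, N, A, B]
Visit M → queue [C, N, A, B]
Visit C → queue [N, A, B]
Visit N → queue [A, B]
Visit A → queue [B]
Visit B → queue []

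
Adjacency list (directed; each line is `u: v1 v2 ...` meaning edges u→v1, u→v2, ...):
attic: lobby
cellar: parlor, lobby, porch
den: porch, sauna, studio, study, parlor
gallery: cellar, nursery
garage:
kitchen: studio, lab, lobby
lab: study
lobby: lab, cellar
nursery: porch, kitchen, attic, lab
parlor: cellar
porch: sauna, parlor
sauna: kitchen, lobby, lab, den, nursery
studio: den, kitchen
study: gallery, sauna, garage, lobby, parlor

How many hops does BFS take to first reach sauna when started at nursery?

2

Level 0: nursery
Level 1: attic, kitchen, lab, porch
Level 2: lobby, parlor, sauna, studio, study
Level 3: cellar, den, gallery, garage
sauna first appears at level 2.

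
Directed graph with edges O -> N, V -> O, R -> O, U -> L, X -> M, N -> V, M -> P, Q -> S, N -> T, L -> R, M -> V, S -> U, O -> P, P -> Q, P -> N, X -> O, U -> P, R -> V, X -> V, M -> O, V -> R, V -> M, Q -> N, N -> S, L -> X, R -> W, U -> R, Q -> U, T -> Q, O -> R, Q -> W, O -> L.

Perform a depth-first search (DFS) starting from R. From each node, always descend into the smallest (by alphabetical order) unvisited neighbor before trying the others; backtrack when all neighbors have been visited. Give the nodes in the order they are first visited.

R, O, L, X, M, P, N, S, U, T, Q, W, V

Visit R
R → O
O → L
L → X
X → M
M → P
P → N
N → S
S → U
N → T
T → Q
Q → W
N → V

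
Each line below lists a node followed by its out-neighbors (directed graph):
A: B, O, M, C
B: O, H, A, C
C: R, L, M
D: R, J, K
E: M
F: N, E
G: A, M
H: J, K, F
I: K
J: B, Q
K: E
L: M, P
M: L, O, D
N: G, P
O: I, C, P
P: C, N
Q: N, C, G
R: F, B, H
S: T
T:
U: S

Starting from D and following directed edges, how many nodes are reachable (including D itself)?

18

BFS from D visits: D, R, J, K, F, B, H, Q, E, N, O, A, C, G, M, P, I, L
Reachable nodes: 18 of 21 total.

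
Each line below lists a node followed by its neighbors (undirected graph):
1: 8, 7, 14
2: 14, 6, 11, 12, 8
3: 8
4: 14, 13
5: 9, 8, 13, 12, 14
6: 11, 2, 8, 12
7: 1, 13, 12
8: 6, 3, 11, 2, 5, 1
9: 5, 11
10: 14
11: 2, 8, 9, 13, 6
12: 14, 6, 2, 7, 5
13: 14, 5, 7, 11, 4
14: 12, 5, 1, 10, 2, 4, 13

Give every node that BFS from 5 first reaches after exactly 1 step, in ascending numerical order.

Level 0: 5
Level 1: 8, 9, 12, 13, 14
Level 2: 1, 2, 3, 4, 6, 7, 10, 11

8, 9, 12, 13, 14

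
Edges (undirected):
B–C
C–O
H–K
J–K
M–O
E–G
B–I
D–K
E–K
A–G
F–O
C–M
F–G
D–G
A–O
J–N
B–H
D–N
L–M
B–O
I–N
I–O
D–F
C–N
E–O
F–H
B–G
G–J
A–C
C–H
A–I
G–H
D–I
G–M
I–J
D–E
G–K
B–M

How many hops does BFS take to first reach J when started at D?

Level 0: D
Level 1: E, F, G, I, K, N
Level 2: A, B, C, H, J, M, O
Level 3: L
J first appears at level 2.

2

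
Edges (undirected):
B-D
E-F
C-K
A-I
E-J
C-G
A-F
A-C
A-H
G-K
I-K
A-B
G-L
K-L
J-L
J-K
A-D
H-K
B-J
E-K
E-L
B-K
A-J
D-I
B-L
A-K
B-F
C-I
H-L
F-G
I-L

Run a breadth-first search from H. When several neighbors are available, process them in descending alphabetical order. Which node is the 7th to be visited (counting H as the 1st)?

G

Visit H; enqueue L, K, A → queue [L, K, A]
Visit L; enqueue J, I, G, E, B → queue [K, A, J, I, G, E, B]
Visit K; enqueue C → queue [A, J, I, G, E, B, C]
Visit A; enqueue F, D → queue [J, I, G, E, B, C, F, D]
Visit J → queue [I, G, E, B, C, F, D]
Visit I → queue [G, E, B, C, F, D]
Visit G → queue [E, B, C, F, D]
Visit E → queue [B, C, F, D]
Visit B → queue [C, F, D]
Visit C → queue [F, D]
Visit F → queue [D]
Visit D → queue []

Visit order: H, L, K, A, J, I, G, E, B, C, F, D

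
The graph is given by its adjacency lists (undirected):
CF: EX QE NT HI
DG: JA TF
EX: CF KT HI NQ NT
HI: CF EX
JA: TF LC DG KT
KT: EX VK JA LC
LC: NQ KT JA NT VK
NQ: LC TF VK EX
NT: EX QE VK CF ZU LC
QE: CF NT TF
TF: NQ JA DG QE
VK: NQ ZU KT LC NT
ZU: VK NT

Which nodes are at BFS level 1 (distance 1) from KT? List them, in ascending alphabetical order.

EX, JA, LC, VK

Level 0: KT
Level 1: EX, JA, LC, VK
Level 2: CF, DG, HI, NQ, NT, TF, ZU
Level 3: QE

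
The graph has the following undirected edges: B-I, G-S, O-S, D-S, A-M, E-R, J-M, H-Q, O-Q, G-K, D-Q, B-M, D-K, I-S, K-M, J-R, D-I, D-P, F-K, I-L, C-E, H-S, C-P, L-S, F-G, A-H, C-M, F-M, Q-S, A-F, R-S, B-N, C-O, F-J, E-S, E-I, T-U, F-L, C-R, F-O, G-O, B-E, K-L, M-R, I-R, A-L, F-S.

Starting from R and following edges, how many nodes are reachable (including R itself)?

19

BFS from R visits: R, C, E, I, J, M, S, O, P, B, D, L, F, A, K, G, H, Q, N
Reachable nodes: 19 of 21 total.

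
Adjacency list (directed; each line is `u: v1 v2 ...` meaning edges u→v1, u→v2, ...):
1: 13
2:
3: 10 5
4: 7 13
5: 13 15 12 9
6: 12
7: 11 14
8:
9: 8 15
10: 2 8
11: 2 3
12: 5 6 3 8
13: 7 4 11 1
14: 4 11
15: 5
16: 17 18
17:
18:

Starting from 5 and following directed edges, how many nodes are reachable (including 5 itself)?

BFS from 5 visits: 5, 13, 15, 12, 9, 7, 4, 11, 1, 6, 3, 8, 14, 2, 10
Reachable nodes: 15 of 18 total.

15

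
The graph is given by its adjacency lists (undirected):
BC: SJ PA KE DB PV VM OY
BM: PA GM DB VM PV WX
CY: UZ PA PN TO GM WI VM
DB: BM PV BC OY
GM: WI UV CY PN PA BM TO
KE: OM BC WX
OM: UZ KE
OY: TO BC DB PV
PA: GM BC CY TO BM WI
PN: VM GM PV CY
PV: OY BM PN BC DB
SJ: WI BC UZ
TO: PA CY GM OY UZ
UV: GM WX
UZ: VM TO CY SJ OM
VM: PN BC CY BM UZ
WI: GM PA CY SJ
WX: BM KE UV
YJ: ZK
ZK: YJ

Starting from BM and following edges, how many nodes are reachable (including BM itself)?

BFS from BM visits: BM, DB, GM, PA, PV, VM, WX, BC, OY, CY, PN, TO, UV, WI, UZ, KE, SJ, OM
Reachable nodes: 18 of 20 total.

18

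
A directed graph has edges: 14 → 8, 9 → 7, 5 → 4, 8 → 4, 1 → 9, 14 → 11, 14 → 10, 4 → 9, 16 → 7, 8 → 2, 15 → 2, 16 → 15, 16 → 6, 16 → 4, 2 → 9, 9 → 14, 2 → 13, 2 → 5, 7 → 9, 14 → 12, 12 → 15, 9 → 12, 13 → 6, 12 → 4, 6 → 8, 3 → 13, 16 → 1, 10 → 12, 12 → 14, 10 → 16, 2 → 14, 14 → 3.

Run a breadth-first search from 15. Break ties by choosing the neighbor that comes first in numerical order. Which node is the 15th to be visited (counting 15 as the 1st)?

16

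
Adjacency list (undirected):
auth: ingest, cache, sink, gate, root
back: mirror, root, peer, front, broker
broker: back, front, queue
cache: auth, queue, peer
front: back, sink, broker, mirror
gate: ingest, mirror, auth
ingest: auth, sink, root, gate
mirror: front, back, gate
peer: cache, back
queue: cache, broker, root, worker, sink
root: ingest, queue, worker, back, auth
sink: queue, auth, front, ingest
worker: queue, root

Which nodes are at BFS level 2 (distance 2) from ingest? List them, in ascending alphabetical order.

Level 0: ingest
Level 1: auth, gate, root, sink
Level 2: back, cache, front, mirror, queue, worker
Level 3: broker, peer

back, cache, front, mirror, queue, worker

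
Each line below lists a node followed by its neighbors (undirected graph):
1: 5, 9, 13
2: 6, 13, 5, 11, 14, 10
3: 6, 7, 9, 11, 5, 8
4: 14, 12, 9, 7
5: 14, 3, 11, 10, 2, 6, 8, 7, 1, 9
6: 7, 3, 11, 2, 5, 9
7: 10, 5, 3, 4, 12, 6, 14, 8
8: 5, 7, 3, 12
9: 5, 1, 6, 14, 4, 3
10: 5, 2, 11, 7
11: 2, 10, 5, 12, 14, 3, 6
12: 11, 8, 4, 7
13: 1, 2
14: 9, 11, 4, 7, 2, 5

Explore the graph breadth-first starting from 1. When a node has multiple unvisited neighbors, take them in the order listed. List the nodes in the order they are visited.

Visit 1; enqueue 5, 9, 13 → queue [5, 9, 13]
Visit 5; enqueue 14, 3, 11, 10, 2, 6, 8, 7 → queue [9, 13, 14, 3, 11, 10, 2, 6, 8, 7]
Visit 9; enqueue 4 → queue [13, 14, 3, 11, 10, 2, 6, 8, 7, 4]
Visit 13 → queue [14, 3, 11, 10, 2, 6, 8, 7, 4]
Visit 14 → queue [3, 11, 10, 2, 6, 8, 7, 4]
Visit 3 → queue [11, 10, 2, 6, 8, 7, 4]
Visit 11; enqueue 12 → queue [10, 2, 6, 8, 7, 4, 12]
Visit 10 → queue [2, 6, 8, 7, 4, 12]
Visit 2 → queue [6, 8, 7, 4, 12]
Visit 6 → queue [8, 7, 4, 12]
Visit 8 → queue [7, 4, 12]
Visit 7 → queue [4, 12]
Visit 4 → queue [12]
Visit 12 → queue []

1 → 5 → 9 → 13 → 14 → 3 → 11 → 10 → 2 → 6 → 8 → 7 → 4 → 12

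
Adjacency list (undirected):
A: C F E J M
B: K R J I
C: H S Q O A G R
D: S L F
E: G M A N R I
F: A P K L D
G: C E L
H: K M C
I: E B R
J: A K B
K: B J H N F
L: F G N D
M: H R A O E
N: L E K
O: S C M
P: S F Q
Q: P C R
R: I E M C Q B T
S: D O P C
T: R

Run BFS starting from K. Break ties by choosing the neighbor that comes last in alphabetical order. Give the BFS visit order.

Visit K; enqueue N, J, H, F, B → queue [N, J, H, F, B]
Visit N; enqueue L, E → queue [J, H, F, B, L, E]
Visit J; enqueue A → queue [H, F, B, L, E, A]
Visit H; enqueue M, C → queue [F, B, L, E, A, M, C]
Visit F; enqueue P, D → queue [B, L, E, A, M, C, P, D]
Visit B; enqueue R, I → queue [L, E, A, M, C, P, D, R, I]
Visit L; enqueue G → queue [E, A, M, C, P, D, R, I, G]
Visit E → queue [A, M, C, P, D, R, I, G]
Visit A → queue [M, C, P, D, R, I, G]
Visit M; enqueue O → queue [C, P, D, R, I, G, O]
Visit C; enqueue S, Q → queue [P, D, R, I, G, O, S, Q]
Visit P → queue [D, R, I, G, O, S, Q]
Visit D → queue [R, I, G, O, S, Q]
Visit R; enqueue T → queue [I, G, O, S, Q, T]
Visit I → queue [G, O, S, Q, T]
Visit G → queue [O, S, Q, T]
Visit O → queue [S, Q, T]
Visit S → queue [Q, T]
Visit Q → queue [T]
Visit T → queue []

K -> N -> J -> H -> F -> B -> L -> E -> A -> M -> C -> P -> D -> R -> I -> G -> O -> S -> Q -> T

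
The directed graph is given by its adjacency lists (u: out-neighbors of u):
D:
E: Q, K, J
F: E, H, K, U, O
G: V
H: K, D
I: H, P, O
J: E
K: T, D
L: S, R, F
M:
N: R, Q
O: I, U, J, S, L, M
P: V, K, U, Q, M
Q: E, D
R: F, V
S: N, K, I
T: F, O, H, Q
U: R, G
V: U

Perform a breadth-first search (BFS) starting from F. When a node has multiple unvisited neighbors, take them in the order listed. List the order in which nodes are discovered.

F -> E -> H -> K -> U -> O -> Q -> J -> D -> T -> R -> G -> I -> S -> L -> M -> V -> P -> N

Visit F; enqueue E, H, K, U, O → queue [E, H, K, U, O]
Visit E; enqueue Q, J → queue [H, K, U, O, Q, J]
Visit H; enqueue D → queue [K, U, O, Q, J, D]
Visit K; enqueue T → queue [U, O, Q, J, D, T]
Visit U; enqueue R, G → queue [O, Q, J, D, T, R, G]
Visit O; enqueue I, S, L, M → queue [Q, J, D, T, R, G, I, S, L, M]
Visit Q → queue [J, D, T, R, G, I, S, L, M]
Visit J → queue [D, T, R, G, I, S, L, M]
Visit D → queue [T, R, G, I, S, L, M]
Visit T → queue [R, G, I, S, L, M]
Visit R; enqueue V → queue [G, I, S, L, M, V]
Visit G → queue [I, S, L, M, V]
Visit I; enqueue P → queue [S, L, M, V, P]
Visit S; enqueue N → queue [L, M, V, P, N]
Visit L → queue [M, V, P, N]
Visit M → queue [V, P, N]
Visit V → queue [P, N]
Visit P → queue [N]
Visit N → queue []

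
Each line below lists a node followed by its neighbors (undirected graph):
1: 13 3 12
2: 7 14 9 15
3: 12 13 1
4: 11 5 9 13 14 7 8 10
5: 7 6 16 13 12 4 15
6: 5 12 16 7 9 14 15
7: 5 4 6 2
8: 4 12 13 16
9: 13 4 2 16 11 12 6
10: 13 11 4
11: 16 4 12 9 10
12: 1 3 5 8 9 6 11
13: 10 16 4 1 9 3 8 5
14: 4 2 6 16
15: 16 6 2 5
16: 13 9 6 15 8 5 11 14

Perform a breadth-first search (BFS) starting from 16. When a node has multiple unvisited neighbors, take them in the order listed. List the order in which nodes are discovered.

16 -> 13 -> 9 -> 6 -> 15 -> 8 -> 5 -> 11 -> 14 -> 10 -> 4 -> 1 -> 3 -> 2 -> 12 -> 7

Visit 16; enqueue 13, 9, 6, 15, 8, 5, 11, 14 → queue [13, 9, 6, 15, 8, 5, 11, 14]
Visit 13; enqueue 10, 4, 1, 3 → queue [9, 6, 15, 8, 5, 11, 14, 10, 4, 1, 3]
Visit 9; enqueue 2, 12 → queue [6, 15, 8, 5, 11, 14, 10, 4, 1, 3, 2, 12]
Visit 6; enqueue 7 → queue [15, 8, 5, 11, 14, 10, 4, 1, 3, 2, 12, 7]
Visit 15 → queue [8, 5, 11, 14, 10, 4, 1, 3, 2, 12, 7]
Visit 8 → queue [5, 11, 14, 10, 4, 1, 3, 2, 12, 7]
Visit 5 → queue [11, 14, 10, 4, 1, 3, 2, 12, 7]
Visit 11 → queue [14, 10, 4, 1, 3, 2, 12, 7]
Visit 14 → queue [10, 4, 1, 3, 2, 12, 7]
Visit 10 → queue [4, 1, 3, 2, 12, 7]
Visit 4 → queue [1, 3, 2, 12, 7]
Visit 1 → queue [3, 2, 12, 7]
Visit 3 → queue [2, 12, 7]
Visit 2 → queue [12, 7]
Visit 12 → queue [7]
Visit 7 → queue []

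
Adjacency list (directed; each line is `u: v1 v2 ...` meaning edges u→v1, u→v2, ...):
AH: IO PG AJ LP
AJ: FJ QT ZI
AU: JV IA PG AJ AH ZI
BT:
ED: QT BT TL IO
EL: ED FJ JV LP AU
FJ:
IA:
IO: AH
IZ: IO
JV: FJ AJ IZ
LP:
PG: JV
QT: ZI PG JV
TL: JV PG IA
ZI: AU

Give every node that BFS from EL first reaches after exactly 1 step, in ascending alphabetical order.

AU, ED, FJ, JV, LP

Level 0: EL
Level 1: AU, ED, FJ, JV, LP
Level 2: AH, AJ, BT, IA, IO, IZ, PG, QT, TL, ZI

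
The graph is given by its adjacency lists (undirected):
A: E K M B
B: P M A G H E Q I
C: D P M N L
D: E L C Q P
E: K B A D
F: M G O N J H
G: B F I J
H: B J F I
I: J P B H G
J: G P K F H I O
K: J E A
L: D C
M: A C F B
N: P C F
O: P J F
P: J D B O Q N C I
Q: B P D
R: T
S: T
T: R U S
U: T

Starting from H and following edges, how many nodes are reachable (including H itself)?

17

BFS from H visits: H, J, I, F, B, P, O, K, G, N, M, Q, E, A, D, C, L
Reachable nodes: 17 of 21 total.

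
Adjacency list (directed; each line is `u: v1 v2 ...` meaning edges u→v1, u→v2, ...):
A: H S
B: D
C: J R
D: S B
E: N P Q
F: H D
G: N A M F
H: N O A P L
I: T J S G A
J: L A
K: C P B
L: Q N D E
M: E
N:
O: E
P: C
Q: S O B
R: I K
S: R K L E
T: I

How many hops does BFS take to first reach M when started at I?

2

Level 0: I
Level 1: A, G, J, S, T
Level 2: E, F, H, K, L, M, N, R
Level 3: B, C, D, O, P, Q
M first appears at level 2.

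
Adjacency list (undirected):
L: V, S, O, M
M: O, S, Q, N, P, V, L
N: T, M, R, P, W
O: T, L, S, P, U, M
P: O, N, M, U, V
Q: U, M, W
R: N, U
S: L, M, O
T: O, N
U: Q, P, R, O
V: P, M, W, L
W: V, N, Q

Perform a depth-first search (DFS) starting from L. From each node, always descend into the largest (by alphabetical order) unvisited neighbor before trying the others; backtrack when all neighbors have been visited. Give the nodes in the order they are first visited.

L V W Q U R N T O S M P

Visit L
L → V
V → W
W → Q
Q → U
U → R
R → N
N → T
T → O
O → S
S → M
M → P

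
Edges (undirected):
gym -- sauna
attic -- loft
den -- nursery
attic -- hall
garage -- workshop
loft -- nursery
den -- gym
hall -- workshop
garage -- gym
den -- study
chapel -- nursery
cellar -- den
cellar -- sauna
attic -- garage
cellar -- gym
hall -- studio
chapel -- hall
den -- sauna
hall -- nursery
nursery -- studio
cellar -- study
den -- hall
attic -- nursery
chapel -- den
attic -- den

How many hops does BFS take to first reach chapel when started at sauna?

Level 0: sauna
Level 1: cellar, den, gym
Level 2: attic, chapel, garage, hall, nursery, study
Level 3: loft, studio, workshop
chapel first appears at level 2.

2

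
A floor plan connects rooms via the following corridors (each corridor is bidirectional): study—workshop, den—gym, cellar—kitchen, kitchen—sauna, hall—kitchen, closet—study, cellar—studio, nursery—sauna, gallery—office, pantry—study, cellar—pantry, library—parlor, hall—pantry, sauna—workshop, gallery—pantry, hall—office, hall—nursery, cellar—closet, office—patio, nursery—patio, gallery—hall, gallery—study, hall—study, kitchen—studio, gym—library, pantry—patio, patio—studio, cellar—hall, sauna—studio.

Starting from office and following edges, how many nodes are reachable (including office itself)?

13

BFS from office visits: office, patio, hall, gallery, studio, pantry, nursery, study, kitchen, cellar, sauna, workshop, closet
Reachable nodes: 13 of 17 total.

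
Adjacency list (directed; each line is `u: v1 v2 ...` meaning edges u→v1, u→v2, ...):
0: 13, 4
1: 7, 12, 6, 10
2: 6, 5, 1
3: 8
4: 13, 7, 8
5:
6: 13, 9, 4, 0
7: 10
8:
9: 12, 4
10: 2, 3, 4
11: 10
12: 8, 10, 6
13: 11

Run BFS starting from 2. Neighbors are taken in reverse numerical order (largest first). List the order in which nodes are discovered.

Visit 2; enqueue 6, 5, 1 → queue [6, 5, 1]
Visit 6; enqueue 13, 9, 4, 0 → queue [5, 1, 13, 9, 4, 0]
Visit 5 → queue [1, 13, 9, 4, 0]
Visit 1; enqueue 12, 10, 7 → queue [13, 9, 4, 0, 12, 10, 7]
Visit 13; enqueue 11 → queue [9, 4, 0, 12, 10, 7, 11]
Visit 9 → queue [4, 0, 12, 10, 7, 11]
Visit 4; enqueue 8 → queue [0, 12, 10, 7, 11, 8]
Visit 0 → queue [12, 10, 7, 11, 8]
Visit 12 → queue [10, 7, 11, 8]
Visit 10; enqueue 3 → queue [7, 11, 8, 3]
Visit 7 → queue [11, 8, 3]
Visit 11 → queue [8, 3]
Visit 8 → queue [3]
Visit 3 → queue []

2, 6, 5, 1, 13, 9, 4, 0, 12, 10, 7, 11, 8, 3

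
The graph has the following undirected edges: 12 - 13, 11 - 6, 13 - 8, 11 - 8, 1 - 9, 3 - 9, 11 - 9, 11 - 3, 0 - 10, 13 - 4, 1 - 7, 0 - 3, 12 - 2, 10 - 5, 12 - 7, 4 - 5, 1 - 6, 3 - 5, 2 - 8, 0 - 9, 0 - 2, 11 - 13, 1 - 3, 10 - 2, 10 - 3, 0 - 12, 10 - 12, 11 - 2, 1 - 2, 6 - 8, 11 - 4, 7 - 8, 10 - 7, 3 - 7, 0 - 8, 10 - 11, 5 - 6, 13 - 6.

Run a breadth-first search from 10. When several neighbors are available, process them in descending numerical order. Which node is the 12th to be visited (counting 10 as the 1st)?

6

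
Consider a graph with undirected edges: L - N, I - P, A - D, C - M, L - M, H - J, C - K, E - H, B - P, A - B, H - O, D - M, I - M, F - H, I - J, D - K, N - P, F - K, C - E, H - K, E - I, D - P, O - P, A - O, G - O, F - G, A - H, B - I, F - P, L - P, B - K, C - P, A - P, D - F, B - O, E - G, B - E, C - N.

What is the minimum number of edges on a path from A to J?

Level 0: A
Level 1: B, D, H, O, P
Level 2: C, E, F, G, I, J, K, L, M, N
J first appears at level 2.

2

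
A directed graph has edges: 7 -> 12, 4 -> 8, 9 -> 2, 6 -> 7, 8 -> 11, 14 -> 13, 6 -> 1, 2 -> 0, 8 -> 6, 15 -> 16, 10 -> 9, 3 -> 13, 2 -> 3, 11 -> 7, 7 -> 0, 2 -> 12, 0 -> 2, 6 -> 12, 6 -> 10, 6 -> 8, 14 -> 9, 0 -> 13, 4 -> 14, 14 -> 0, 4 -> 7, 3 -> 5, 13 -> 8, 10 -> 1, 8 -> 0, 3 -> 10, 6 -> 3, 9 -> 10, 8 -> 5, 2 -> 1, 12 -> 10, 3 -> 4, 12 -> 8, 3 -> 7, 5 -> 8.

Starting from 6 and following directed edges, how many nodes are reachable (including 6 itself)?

BFS from 6 visits: 6, 12, 10, 8, 7, 3, 1, 9, 11, 5, 0, 13, 4, 2, 14
Reachable nodes: 15 of 17 total.

15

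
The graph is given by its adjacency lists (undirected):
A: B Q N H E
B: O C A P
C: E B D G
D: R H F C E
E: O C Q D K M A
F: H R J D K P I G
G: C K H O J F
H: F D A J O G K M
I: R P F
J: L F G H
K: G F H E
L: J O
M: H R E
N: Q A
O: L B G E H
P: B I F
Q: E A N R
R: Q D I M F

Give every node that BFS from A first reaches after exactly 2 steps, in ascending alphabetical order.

Level 0: A
Level 1: B, E, H, N, Q
Level 2: C, D, F, G, J, K, M, O, P, R
Level 3: I, L

C, D, F, G, J, K, M, O, P, R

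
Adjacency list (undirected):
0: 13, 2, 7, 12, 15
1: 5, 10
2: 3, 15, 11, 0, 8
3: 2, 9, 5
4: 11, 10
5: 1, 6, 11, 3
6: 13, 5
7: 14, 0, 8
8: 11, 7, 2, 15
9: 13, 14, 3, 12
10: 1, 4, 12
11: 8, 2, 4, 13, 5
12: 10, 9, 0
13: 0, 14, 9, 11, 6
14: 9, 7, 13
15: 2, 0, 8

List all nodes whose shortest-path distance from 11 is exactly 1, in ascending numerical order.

2, 4, 5, 8, 13

Level 0: 11
Level 1: 2, 4, 5, 8, 13
Level 2: 0, 1, 3, 6, 7, 9, 10, 14, 15
Level 3: 12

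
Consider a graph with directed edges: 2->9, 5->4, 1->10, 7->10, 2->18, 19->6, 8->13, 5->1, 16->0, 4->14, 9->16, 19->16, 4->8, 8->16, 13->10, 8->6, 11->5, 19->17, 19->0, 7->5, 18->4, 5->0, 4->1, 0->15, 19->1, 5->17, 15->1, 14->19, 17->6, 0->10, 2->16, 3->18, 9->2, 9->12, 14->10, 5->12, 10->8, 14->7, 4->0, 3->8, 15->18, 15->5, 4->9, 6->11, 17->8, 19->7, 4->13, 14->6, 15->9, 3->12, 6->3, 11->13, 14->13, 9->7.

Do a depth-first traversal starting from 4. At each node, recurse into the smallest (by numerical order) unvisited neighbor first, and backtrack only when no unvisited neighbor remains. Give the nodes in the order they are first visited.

4 → 0 → 10 → 8 → 6 → 3 → 12 → 18 → 11 → 5 → 1 → 17 → 13 → 16 → 15 → 9 → 2 → 7 → 14 → 19

Visit 4
4 → 0
0 → 10
10 → 8
8 → 6
6 → 3
3 → 12
3 → 18
6 → 11
11 → 5
5 → 1
5 → 17
11 → 13
8 → 16
0 → 15
15 → 9
9 → 2
9 → 7
4 → 14
14 → 19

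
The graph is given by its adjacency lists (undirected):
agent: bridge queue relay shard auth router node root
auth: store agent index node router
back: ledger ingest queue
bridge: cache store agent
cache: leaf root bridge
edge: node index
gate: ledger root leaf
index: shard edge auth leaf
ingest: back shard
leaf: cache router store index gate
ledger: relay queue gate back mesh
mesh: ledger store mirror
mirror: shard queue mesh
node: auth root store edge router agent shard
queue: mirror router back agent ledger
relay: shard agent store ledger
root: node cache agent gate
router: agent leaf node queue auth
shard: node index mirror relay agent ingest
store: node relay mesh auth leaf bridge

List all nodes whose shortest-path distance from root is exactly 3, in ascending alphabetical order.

back, index, ingest, mesh, mirror

Level 0: root
Level 1: agent, cache, gate, node
Level 2: auth, bridge, edge, leaf, ledger, queue, relay, router, shard, store
Level 3: back, index, ingest, mesh, mirror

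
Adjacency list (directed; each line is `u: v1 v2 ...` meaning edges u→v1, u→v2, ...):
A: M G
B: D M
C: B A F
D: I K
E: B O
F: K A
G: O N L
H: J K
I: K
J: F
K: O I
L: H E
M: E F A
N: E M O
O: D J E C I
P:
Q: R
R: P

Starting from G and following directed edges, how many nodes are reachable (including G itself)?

15

BFS from G visits: G, O, N, L, D, J, E, C, I, M, H, K, F, B, A
Reachable nodes: 15 of 18 total.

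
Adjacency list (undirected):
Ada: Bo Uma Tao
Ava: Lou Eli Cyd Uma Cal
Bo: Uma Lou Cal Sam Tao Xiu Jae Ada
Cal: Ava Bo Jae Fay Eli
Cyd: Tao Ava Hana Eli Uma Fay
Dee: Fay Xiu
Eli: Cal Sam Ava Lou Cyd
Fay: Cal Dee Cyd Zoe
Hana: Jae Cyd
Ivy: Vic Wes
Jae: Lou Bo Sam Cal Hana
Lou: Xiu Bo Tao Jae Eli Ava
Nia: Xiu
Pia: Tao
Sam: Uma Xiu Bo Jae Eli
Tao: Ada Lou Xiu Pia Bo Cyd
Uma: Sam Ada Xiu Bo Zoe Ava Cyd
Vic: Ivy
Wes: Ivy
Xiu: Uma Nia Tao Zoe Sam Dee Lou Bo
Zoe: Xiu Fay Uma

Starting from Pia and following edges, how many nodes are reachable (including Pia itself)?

18

BFS from Pia visits: Pia, Tao, Ada, Lou, Xiu, Bo, Cyd, Uma, Jae, Eli, Ava, Nia, Zoe, Sam, Dee, Cal, Hana, Fay
Reachable nodes: 18 of 21 total.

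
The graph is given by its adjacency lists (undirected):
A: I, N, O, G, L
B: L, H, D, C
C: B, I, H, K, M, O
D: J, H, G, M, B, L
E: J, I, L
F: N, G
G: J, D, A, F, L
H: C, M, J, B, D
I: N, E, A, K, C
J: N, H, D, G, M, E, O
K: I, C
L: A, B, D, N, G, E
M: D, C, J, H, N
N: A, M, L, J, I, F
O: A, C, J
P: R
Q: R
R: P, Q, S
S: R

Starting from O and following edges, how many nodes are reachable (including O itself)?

15

BFS from O visits: O, A, C, J, I, N, G, L, B, H, K, M, D, E, F
Reachable nodes: 15 of 19 total.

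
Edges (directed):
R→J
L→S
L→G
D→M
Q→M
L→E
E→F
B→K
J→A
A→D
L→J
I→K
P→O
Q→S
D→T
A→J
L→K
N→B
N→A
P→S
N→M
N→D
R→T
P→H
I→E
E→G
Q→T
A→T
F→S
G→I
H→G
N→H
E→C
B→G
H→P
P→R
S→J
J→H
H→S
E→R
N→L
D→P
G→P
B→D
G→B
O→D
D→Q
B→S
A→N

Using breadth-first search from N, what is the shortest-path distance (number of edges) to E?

2

Level 0: N
Level 1: A, B, D, H, L, M
Level 2: E, G, J, K, P, Q, S, T
Level 3: C, F, I, O, R
E first appears at level 2.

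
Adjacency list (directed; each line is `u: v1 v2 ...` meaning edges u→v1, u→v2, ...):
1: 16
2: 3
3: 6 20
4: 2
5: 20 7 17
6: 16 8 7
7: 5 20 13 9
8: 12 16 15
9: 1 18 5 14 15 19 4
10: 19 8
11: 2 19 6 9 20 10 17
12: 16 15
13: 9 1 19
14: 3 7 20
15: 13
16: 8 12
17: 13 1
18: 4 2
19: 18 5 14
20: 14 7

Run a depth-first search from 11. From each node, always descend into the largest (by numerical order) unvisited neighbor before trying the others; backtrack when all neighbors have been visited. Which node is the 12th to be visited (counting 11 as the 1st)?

Visit 11
11 → 20
20 → 14
14 → 7
7 → 13
13 → 19
19 → 18
18 → 4
4 → 2
2 → 3
3 → 6
6 → 16
16 → 12
12 → 15
16 → 8
19 → 5
5 → 17
17 → 1
13 → 9
11 → 10

Visit order: 11, 20, 14, 7, 13, 19, 18, 4, 2, 3, 6, 16, 12, 15, 8, 5, 17, 1, 9, 10

16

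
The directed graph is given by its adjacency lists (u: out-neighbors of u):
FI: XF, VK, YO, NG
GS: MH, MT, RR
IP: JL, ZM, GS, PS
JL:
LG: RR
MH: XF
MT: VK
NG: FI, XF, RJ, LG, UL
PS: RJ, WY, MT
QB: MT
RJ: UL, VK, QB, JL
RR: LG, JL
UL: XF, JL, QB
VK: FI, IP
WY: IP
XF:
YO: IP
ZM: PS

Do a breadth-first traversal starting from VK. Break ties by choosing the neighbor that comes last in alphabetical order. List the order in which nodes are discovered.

VK -> IP -> FI -> ZM -> PS -> JL -> GS -> YO -> XF -> NG -> WY -> RJ -> MT -> RR -> MH -> UL -> LG -> QB

Visit VK; enqueue IP, FI → queue [IP, FI]
Visit IP; enqueue ZM, PS, JL, GS → queue [FI, ZM, PS, JL, GS]
Visit FI; enqueue YO, XF, NG → queue [ZM, PS, JL, GS, YO, XF, NG]
Visit ZM → queue [PS, JL, GS, YO, XF, NG]
Visit PS; enqueue WY, RJ, MT → queue [JL, GS, YO, XF, NG, WY, RJ, MT]
Visit JL → queue [GS, YO, XF, NG, WY, RJ, MT]
Visit GS; enqueue RR, MH → queue [YO, XF, NG, WY, RJ, MT, RR, MH]
Visit YO → queue [XF, NG, WY, RJ, MT, RR, MH]
Visit XF → queue [NG, WY, RJ, MT, RR, MH]
Visit NG; enqueue UL, LG → queue [WY, RJ, MT, RR, MH, UL, LG]
Visit WY → queue [RJ, MT, RR, MH, UL, LG]
Visit RJ; enqueue QB → queue [MT, RR, MH, UL, LG, QB]
Visit MT → queue [RR, MH, UL, LG, QB]
Visit RR → queue [MH, UL, LG, QB]
Visit MH → queue [UL, LG, QB]
Visit UL → queue [LG, QB]
Visit LG → queue [QB]
Visit QB → queue []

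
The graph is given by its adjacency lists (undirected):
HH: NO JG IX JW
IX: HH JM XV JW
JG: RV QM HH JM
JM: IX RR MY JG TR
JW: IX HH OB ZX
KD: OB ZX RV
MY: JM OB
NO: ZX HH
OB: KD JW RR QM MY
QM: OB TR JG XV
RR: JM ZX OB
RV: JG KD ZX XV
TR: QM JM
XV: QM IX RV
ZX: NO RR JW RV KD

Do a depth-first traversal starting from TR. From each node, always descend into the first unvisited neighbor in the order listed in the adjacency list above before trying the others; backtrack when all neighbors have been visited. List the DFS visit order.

Visit TR
TR → QM
QM → OB
OB → KD
KD → ZX
ZX → NO
NO → HH
HH → JG
JG → RV
RV → XV
XV → IX
IX → JM
JM → RR
JM → MY
IX → JW

TR → QM → OB → KD → ZX → NO → HH → JG → RV → XV → IX → JM → RR → MY → JW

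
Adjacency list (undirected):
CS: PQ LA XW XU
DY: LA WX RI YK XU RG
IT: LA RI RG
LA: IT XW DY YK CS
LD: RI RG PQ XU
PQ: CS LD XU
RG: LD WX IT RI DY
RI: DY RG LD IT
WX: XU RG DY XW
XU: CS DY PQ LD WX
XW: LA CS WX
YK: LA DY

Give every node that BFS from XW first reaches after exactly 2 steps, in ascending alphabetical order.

DY, IT, PQ, RG, XU, YK

Level 0: XW
Level 1: CS, LA, WX
Level 2: DY, IT, PQ, RG, XU, YK
Level 3: LD, RI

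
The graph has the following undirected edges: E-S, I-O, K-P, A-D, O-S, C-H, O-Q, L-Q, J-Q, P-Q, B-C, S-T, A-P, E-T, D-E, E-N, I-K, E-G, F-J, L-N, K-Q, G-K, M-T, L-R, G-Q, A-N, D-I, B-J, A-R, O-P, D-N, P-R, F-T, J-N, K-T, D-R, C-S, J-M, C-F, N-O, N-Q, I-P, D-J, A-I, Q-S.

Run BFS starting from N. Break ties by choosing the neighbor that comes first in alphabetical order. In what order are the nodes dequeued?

N A D E J L O Q I P R G S T B F M K C H

Visit N; enqueue A, D, E, J, L, O, Q → queue [A, D, E, J, L, O, Q]
Visit A; enqueue I, P, R → queue [D, E, J, L, O, Q, I, P, R]
Visit D → queue [E, J, L, O, Q, I, P, R]
Visit E; enqueue G, S, T → queue [J, L, O, Q, I, P, R, G, S, T]
Visit J; enqueue B, F, M → queue [L, O, Q, I, P, R, G, S, T, B, F, M]
Visit L → queue [O, Q, I, P, R, G, S, T, B, F, M]
Visit O → queue [Q, I, P, R, G, S, T, B, F, M]
Visit Q; enqueue K → queue [I, P, R, G, S, T, B, F, M, K]
Visit I → queue [P, R, G, S, T, B, F, M, K]
Visit P → queue [R, G, S, T, B, F, M, K]
Visit R → queue [G, S, T, B, F, M, K]
Visit G → queue [S, T, B, F, M, K]
Visit S; enqueue C → queue [T, B, F, M, K, C]
Visit T → queue [B, F, M, K, C]
Visit B → queue [F, M, K, C]
Visit F → queue [M, K, C]
Visit M → queue [K, C]
Visit K → queue [C]
Visit C; enqueue H → queue [H]
Visit H → queue []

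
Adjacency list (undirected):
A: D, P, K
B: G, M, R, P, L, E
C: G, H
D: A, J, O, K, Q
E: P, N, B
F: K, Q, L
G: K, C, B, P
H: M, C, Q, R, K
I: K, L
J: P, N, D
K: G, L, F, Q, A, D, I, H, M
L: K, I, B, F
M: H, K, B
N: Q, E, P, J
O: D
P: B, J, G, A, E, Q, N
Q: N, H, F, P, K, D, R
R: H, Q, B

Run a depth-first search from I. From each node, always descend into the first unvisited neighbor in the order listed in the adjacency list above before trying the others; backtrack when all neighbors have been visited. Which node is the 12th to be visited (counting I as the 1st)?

Visit I
I → K
K → G
G → C
C → H
H → M
M → B
B → R
R → Q
Q → N
N → E
E → P
P → J
J → D
D → A
D → O
Q → F
F → L

Visit order: I, K, G, C, H, M, B, R, Q, N, E, P, J, D, A, O, F, L

P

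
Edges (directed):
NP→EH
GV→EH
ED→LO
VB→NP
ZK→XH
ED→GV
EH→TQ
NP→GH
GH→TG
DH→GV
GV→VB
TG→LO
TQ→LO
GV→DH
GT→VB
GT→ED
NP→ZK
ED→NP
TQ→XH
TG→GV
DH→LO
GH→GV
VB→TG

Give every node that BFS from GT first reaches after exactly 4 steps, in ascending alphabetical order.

Level 0: GT
Level 1: ED, VB
Level 2: GV, LO, NP, TG
Level 3: DH, EH, GH, ZK
Level 4: TQ, XH

TQ, XH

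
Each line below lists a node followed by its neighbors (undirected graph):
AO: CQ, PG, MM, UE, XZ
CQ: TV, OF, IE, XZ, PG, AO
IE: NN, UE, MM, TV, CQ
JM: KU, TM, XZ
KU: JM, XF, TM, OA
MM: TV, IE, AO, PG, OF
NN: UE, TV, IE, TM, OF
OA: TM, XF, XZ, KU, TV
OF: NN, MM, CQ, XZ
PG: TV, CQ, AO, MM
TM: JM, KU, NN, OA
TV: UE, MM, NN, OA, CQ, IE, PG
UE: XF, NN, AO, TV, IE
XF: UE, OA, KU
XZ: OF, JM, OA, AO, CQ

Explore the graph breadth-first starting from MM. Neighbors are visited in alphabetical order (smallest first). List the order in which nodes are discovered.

Visit MM; enqueue AO, IE, OF, PG, TV → queue [AO, IE, OF, PG, TV]
Visit AO; enqueue CQ, UE, XZ → queue [IE, OF, PG, TV, CQ, UE, XZ]
Visit IE; enqueue NN → queue [OF, PG, TV, CQ, UE, XZ, NN]
Visit OF → queue [PG, TV, CQ, UE, XZ, NN]
Visit PG → queue [TV, CQ, UE, XZ, NN]
Visit TV; enqueue OA → queue [CQ, UE, XZ, NN, OA]
Visit CQ → queue [UE, XZ, NN, OA]
Visit UE; enqueue XF → queue [XZ, NN, OA, XF]
Visit XZ; enqueue JM → queue [NN, OA, XF, JM]
Visit NN; enqueue TM → queue [OA, XF, JM, TM]
Visit OA; enqueue KU → queue [XF, JM, TM, KU]
Visit XF → queue [JM, TM, KU]
Visit JM → queue [TM, KU]
Visit TM → queue [KU]
Visit KU → queue []

MM, AO, IE, OF, PG, TV, CQ, UE, XZ, NN, OA, XF, JM, TM, KU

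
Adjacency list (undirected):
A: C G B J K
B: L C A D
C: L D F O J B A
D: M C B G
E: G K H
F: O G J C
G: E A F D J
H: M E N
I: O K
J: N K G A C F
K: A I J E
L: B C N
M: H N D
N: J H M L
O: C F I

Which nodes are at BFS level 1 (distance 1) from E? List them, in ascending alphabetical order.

G, H, K

Level 0: E
Level 1: G, H, K
Level 2: A, D, F, I, J, M, N
Level 3: B, C, L, O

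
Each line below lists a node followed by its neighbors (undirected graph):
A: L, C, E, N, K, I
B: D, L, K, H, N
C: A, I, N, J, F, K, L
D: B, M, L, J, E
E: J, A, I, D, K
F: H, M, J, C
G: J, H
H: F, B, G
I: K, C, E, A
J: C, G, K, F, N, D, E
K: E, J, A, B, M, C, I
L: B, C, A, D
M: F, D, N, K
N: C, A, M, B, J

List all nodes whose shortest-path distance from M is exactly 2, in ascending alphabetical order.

A, B, C, E, H, I, J, L

Level 0: M
Level 1: D, F, K, N
Level 2: A, B, C, E, H, I, J, L
Level 3: G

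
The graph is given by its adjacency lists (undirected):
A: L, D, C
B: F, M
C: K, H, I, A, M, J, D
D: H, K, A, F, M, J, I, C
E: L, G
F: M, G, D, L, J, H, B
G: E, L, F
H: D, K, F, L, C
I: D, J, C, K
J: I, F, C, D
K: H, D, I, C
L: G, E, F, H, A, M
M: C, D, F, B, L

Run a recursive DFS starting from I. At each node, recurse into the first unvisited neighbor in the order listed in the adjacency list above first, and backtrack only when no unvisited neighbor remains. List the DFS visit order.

Visit I
I → D
D → H
H → K
K → C
C → A
A → L
L → G
G → E
G → F
F → M
M → B
F → J

I -> D -> H -> K -> C -> A -> L -> G -> E -> F -> M -> B -> J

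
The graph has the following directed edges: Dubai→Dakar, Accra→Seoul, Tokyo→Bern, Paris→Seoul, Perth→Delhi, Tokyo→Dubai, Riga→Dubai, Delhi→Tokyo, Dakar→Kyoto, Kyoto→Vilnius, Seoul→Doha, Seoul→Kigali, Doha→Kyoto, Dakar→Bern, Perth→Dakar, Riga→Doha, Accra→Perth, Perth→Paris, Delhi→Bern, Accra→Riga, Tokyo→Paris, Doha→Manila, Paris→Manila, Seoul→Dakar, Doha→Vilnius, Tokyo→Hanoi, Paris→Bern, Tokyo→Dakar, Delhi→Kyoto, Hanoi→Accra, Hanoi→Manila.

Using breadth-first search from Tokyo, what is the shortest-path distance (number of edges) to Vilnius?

3

Level 0: Tokyo
Level 1: Bern, Dakar, Dubai, Hanoi, Paris
Level 2: Accra, Kyoto, Manila, Seoul
Level 3: Doha, Kigali, Perth, Riga, Vilnius
Level 4: Delhi
Vilnius first appears at level 3.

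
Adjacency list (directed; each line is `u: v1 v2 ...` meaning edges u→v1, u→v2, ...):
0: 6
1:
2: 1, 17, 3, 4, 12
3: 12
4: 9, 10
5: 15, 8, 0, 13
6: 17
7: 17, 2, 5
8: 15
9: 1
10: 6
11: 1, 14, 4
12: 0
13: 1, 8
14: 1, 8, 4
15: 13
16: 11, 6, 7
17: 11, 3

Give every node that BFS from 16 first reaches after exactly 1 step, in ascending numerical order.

6, 7, 11

Level 0: 16
Level 1: 6, 7, 11
Level 2: 1, 2, 4, 5, 14, 17
Level 3: 0, 3, 8, 9, 10, 12, 13, 15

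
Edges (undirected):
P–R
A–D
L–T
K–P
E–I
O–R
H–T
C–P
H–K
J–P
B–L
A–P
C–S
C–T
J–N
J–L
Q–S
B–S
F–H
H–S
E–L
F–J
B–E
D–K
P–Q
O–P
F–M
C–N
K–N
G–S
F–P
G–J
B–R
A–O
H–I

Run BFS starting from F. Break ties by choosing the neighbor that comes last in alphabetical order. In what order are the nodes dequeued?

Visit F; enqueue P, M, J, H → queue [P, M, J, H]
Visit P; enqueue R, Q, O, K, C, A → queue [M, J, H, R, Q, O, K, C, A]
Visit M → queue [J, H, R, Q, O, K, C, A]
Visit J; enqueue N, L, G → queue [H, R, Q, O, K, C, A, N, L, G]
Visit H; enqueue T, S, I → queue [R, Q, O, K, C, A, N, L, G, T, S, I]
Visit R; enqueue B → queue [Q, O, K, C, A, N, L, G, T, S, I, B]
Visit Q → queue [O, K, C, A, N, L, G, T, S, I, B]
Visit O → queue [K, C, A, N, L, G, T, S, I, B]
Visit K; enqueue D → queue [C, A, N, L, G, T, S, I, B, D]
Visit C → queue [A, N, L, G, T, S, I, B, D]
Visit A → queue [N, L, G, T, S, I, B, D]
Visit N → queue [L, G, T, S, I, B, D]
Visit L; enqueue E → queue [G, T, S, I, B, D, E]
Visit G → queue [T, S, I, B, D, E]
Visit T → queue [S, I, B, D, E]
Visit S → queue [I, B, D, E]
Visit I → queue [B, D, E]
Visit B → queue [D, E]
Visit D → queue [E]
Visit E → queue []

F, P, M, J, H, R, Q, O, K, C, A, N, L, G, T, S, I, B, D, E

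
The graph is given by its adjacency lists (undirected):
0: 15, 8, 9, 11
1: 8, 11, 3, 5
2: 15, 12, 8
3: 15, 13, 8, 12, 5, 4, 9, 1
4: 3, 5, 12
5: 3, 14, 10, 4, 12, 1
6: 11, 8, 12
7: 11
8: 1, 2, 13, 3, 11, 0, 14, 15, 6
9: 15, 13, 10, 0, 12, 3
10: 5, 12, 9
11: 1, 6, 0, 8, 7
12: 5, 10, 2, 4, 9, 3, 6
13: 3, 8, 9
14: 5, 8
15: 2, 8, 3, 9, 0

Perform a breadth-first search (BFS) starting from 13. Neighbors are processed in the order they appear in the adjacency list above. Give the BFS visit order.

13 3 8 9 15 12 5 4 1 2 11 0 14 6 10 7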